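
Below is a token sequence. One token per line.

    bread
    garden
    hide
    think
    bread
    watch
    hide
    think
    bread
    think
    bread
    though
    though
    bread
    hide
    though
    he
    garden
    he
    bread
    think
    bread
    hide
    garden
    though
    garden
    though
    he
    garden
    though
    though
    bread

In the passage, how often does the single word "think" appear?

4

Scanning the 32 tokens for "think":
  position 4: think
  position 8: think
  position 10: think
  position 21: think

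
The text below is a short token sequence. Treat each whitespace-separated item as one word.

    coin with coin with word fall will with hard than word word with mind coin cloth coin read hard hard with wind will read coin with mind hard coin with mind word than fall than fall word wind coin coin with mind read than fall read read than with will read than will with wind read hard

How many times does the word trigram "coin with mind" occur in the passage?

3

Scanning the 55 overlapping trigram windows for "coin with mind":
  position 25–27: coin with mind
  position 29–31: coin with mind
  position 40–42: coin with mind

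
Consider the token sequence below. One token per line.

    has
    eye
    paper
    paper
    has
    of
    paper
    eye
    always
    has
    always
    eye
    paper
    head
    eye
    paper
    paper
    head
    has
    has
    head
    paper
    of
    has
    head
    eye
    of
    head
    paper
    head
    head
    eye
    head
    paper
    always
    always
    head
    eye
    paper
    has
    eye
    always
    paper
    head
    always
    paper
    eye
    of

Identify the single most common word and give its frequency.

"paper", 12 times

Unigram frequencies (highest first):
  paper: 12
  head: 10
  eye: 9
  has: 7
  always: 6
  of: 4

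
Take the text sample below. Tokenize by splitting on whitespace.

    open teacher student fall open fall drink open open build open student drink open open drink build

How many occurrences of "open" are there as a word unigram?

7

Scanning the 17 tokens for "open":
  position 1: open
  position 5: open
  position 8: open
  position 9: open
  position 11: open
  position 14: open
  position 15: open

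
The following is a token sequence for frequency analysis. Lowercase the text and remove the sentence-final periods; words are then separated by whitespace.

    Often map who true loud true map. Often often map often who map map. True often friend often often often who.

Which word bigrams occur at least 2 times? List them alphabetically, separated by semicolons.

Bigram counts meeting the condition (at least 2 times):
  map often: 2
  often map: 2
  often often: 3
  often who: 2

map often; often map; often often; often who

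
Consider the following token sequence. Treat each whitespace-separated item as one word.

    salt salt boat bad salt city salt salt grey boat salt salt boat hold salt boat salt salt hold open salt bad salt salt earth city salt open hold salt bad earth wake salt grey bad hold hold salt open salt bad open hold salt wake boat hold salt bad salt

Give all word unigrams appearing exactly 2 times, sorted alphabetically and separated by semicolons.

city; earth; grey; wake

Unigram counts meeting the condition (exactly 2 times):
  city: 2
  earth: 2
  grey: 2
  wake: 2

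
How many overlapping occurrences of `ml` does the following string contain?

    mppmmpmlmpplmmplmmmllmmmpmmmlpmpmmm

3

Sliding a length-2 window over the 35 characters (34 positions):
  position 7–8: ml
  position 19–20: ml
  position 28–29: ml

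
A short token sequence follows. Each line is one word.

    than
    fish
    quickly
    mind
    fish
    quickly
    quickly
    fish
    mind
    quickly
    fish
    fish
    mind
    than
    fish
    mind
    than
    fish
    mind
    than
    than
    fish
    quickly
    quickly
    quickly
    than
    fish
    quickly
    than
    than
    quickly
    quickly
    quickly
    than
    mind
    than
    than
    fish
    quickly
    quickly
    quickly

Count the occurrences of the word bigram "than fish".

Scanning the 40 overlapping bigram windows for "than fish":
  position 1–2: than fish
  position 14–15: than fish
  position 17–18: than fish
  position 21–22: than fish
  position 26–27: than fish
  position 37–38: than fish

6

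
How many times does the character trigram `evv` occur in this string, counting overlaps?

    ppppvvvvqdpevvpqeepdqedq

Sliding a length-3 window over the 24 characters (22 positions):
  position 12–14: evv

1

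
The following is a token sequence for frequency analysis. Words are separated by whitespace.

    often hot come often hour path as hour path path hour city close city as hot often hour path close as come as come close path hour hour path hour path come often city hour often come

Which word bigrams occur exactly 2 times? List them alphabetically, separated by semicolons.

as come; come often; often hour

Bigram counts meeting the condition (exactly 2 times):
  as come: 2
  come often: 2
  often hour: 2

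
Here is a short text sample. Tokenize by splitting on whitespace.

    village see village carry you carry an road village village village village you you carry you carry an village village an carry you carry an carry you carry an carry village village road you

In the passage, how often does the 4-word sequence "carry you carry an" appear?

Scanning the 31 overlapping 4-gram windows for "carry you carry an":
  position 4–7: carry you carry an
  position 15–18: carry you carry an
  position 22–25: carry you carry an
  position 26–29: carry you carry an

4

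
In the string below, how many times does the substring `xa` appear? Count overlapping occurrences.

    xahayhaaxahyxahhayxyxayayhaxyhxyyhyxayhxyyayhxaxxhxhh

Sliding a length-2 window over the 53 characters (52 positions):
  position 1–2: xa
  position 9–10: xa
  position 13–14: xa
  position 21–22: xa
  position 36–37: xa
  position 46–47: xa

6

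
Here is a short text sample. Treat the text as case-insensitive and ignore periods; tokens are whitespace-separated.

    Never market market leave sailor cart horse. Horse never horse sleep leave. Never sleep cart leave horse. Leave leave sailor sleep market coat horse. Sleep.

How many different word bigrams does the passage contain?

22

25 tokens → 24 bigram windows in total.
Repeated bigrams (each contributes count−1 duplicates):
  horse sleep: 2
  leave sailor: 2
2 duplicate windows → 24 − 2 = 22 distinct.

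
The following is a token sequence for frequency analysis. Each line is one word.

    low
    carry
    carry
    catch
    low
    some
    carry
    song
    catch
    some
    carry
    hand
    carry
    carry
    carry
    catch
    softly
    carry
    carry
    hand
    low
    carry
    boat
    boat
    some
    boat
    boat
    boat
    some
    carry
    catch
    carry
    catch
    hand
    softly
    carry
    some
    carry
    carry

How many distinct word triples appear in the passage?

39 tokens → 37 trigram windows in total.
Repeated trigrams (each contributes count−1 duplicates):
  boat boat some: 2
  carry carry catch: 2
2 duplicate windows → 37 − 2 = 35 distinct.

35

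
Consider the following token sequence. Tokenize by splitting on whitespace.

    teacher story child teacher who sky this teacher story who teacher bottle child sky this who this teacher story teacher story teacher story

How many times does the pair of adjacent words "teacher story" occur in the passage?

5

Scanning the 22 overlapping bigram windows for "teacher story":
  position 1–2: teacher story
  position 8–9: teacher story
  position 18–19: teacher story
  position 20–21: teacher story
  position 22–23: teacher story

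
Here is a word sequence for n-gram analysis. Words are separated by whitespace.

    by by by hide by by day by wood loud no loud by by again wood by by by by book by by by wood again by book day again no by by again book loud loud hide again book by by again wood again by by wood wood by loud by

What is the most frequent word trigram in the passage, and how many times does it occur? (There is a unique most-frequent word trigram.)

"by by by", 4 times

Trigram frequencies (highest first):
  by by by: 4
  by by again: 3
  by again wood: 2
  book by by: 2
  by by wood: 2
  wood again by: 2
  … (35 more, each ≤ 1)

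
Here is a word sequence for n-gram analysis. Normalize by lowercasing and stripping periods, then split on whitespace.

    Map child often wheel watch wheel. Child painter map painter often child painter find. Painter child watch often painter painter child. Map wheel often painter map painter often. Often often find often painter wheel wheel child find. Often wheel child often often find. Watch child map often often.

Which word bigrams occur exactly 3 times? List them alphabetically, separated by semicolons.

Bigram counts meeting the condition (exactly 3 times):
  often painter: 3
  wheel child: 3

often painter; wheel child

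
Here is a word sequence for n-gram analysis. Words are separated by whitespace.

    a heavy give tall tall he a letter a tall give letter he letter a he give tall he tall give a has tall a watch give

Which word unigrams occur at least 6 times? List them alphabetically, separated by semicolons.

Unigram counts meeting the condition (at least 6 times):
  a: 6
  tall: 6

a; tall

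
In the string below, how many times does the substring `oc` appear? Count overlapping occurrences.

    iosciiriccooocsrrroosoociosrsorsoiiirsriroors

Sliding a length-2 window over the 45 characters (44 positions):
  position 13–14: oc
  position 23–24: oc

2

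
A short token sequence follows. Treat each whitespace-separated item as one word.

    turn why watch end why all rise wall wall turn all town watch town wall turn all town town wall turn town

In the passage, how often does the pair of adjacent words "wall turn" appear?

3

Scanning the 21 overlapping bigram windows for "wall turn":
  position 9–10: wall turn
  position 15–16: wall turn
  position 20–21: wall turn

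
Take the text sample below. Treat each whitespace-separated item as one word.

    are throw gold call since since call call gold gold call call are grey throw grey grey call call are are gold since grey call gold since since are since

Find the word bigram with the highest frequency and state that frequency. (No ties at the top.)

"call call", 3 times

Bigram frequencies (highest first):
  call call: 3
  gold call: 2
  since since: 2
  call gold: 2
  call are: 2
  grey call: 2
  … (15 more, each ≤ 2)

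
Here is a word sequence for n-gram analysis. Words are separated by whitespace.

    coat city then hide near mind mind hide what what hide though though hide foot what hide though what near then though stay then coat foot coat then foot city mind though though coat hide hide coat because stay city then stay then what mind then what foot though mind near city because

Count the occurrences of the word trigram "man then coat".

Scanning the 51 overlapping trigram windows for "man then coat":
  (none found)

0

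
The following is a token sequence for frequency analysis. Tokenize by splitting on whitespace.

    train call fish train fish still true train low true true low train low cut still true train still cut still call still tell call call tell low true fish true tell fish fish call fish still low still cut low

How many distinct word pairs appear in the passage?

32

41 tokens → 40 bigram windows in total.
Repeated bigrams (each contributes count−1 duplicates):
  call fish: 2
  cut still: 2
  fish still: 2
  low true: 2
  still cut: 2
  still true: 2
  train low: 2
  true train: 2
8 duplicate windows → 40 − 8 = 32 distinct.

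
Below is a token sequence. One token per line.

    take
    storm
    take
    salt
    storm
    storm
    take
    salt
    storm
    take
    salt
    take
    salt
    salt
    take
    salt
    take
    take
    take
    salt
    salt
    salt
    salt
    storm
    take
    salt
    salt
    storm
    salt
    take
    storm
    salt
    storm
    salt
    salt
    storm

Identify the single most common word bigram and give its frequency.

Bigram frequencies (highest first):
  take salt: 7
  salt storm: 6
  salt salt: 6
  storm take: 4
  salt take: 4
  storm salt: 3
  … (3 more, each ≤ 2)

"take salt", 7 times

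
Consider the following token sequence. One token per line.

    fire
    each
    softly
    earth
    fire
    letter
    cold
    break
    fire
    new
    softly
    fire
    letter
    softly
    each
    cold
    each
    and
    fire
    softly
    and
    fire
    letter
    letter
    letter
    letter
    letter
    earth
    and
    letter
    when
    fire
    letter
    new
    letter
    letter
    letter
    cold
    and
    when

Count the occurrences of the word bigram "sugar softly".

0

Scanning the 39 overlapping bigram windows for "sugar softly":
  (none found)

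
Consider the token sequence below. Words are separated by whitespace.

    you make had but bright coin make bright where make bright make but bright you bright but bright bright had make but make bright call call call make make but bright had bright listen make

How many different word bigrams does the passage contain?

35 tokens → 34 bigram windows in total.
Repeated bigrams (each contributes count−1 duplicates):
  but bright: 4
  make bright: 3
  make but: 3
  bright had: 2
  call call: 2
9 duplicate windows → 34 − 9 = 25 distinct.

25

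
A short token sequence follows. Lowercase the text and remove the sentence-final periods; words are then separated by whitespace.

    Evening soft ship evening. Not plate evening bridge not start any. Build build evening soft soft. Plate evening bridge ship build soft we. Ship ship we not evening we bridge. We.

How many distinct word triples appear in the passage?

31 tokens → 29 trigram windows in total.
Repeated trigrams (each contributes count−1 duplicates):
  plate evening bridge: 2
1 duplicate windows → 29 − 1 = 28 distinct.

28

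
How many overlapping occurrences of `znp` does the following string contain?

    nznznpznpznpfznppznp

Sliding a length-3 window over the 20 characters (18 positions):
  position 4–6: znp
  position 7–9: znp
  position 10–12: znp
  position 14–16: znp
  position 18–20: znp

5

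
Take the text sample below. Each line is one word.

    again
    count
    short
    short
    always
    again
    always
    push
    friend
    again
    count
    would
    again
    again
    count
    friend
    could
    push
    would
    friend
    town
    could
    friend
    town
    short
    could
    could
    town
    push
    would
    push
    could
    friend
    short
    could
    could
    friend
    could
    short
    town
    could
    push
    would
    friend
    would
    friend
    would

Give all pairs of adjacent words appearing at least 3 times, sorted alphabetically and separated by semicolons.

Bigram counts meeting the condition (at least 3 times):
  again count: 3
  could friend: 3
  push would: 3
  would friend: 3

again count; could friend; push would; would friend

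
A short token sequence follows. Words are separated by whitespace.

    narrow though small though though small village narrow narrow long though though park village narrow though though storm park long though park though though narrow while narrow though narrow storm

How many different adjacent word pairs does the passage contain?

30 tokens → 29 bigram windows in total.
Repeated bigrams (each contributes count−1 duplicates):
  though though: 4
  narrow though: 3
  long though: 2
  though narrow: 2
  though park: 2
  though small: 2
  village narrow: 2
10 duplicate windows → 29 − 10 = 19 distinct.

19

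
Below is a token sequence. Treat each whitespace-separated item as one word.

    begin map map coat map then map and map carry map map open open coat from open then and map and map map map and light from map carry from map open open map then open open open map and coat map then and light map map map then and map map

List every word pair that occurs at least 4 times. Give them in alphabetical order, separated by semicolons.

Bigram counts meeting the condition (at least 4 times):
  and map: 4
  map and: 4
  map map: 7
  map then: 4
  open open: 4

and map; map and; map map; map then; open open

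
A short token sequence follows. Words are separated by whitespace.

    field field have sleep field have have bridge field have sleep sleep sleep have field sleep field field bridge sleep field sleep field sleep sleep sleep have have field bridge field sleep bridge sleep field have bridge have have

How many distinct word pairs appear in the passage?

39 tokens → 38 bigram windows in total.
Repeated bigrams (each contributes count−1 duplicates):
  sleep field: 5
  field have: 4
  field sleep: 4
  sleep sleep: 4
  have have: 3
  bridge field: 2
  bridge sleep: 2
  field bridge: 2
  … (5 more repeated)
23 duplicate windows → 38 − 23 = 15 distinct.

15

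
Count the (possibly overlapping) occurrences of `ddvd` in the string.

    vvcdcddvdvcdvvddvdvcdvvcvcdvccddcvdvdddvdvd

Sliding a length-4 window over the 43 characters (40 positions):
  position 6–9: ddvd
  position 15–18: ddvd
  position 38–41: ddvd

3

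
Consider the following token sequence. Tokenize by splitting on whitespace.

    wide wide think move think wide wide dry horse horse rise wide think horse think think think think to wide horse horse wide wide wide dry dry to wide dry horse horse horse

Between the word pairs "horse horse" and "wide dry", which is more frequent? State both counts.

"horse horse" (4 vs 3)

"horse horse": 4 occurrences
"wide dry": 3 occurrences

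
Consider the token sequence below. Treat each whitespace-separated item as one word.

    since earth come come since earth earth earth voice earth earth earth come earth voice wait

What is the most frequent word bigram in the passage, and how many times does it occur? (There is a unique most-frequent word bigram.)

"earth earth", 4 times

Bigram frequencies (highest first):
  earth earth: 4
  since earth: 2
  earth come: 2
  earth voice: 2
  come come: 1
  come since: 1
  … (3 more, each ≤ 1)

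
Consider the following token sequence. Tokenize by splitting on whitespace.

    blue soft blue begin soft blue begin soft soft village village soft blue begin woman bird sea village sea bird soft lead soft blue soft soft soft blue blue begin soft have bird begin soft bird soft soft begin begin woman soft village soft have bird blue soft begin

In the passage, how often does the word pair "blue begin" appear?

Scanning the 48 overlapping bigram windows for "blue begin":
  position 3–4: blue begin
  position 6–7: blue begin
  position 13–14: blue begin
  position 29–30: blue begin

4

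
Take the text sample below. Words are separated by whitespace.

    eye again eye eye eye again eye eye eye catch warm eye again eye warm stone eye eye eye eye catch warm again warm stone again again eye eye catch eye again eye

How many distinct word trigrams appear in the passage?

20

33 tokens → 31 trigram windows in total.
Repeated trigrams (each contributes count−1 duplicates):
  eye again eye: 4
  eye eye eye: 4
  again eye eye: 3
  eye eye catch: 3
  eye catch warm: 2
11 duplicate windows → 31 − 11 = 20 distinct.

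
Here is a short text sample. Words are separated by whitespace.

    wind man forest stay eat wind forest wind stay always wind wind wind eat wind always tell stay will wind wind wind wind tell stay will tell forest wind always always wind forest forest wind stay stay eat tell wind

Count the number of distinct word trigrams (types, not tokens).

40 tokens → 38 trigram windows in total.
Repeated trigrams (each contributes count−1 duplicates):
  wind wind wind: 3
  forest wind stay: 2
  tell stay will: 2
4 duplicate windows → 38 − 4 = 34 distinct.

34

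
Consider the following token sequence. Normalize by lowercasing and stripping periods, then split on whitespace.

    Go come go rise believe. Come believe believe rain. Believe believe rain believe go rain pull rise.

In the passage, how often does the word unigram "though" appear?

0

Scanning the 17 tokens for "though":
  (none found)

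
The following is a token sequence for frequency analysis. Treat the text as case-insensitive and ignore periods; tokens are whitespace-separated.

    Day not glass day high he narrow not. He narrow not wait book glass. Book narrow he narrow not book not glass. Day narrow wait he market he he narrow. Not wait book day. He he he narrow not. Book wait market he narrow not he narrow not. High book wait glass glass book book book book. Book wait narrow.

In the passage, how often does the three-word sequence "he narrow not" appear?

Scanning the 58 overlapping trigram windows for "he narrow not":
  position 6–8: he narrow not
  position 9–11: he narrow not
  position 17–19: he narrow not
  position 29–31: he narrow not
  position 37–39: he narrow not
  position 43–45: he narrow not
  position 46–48: he narrow not

7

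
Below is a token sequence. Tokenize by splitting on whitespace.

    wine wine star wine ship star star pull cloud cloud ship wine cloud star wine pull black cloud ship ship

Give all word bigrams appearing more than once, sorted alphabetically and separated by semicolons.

cloud ship; star wine

Bigram counts meeting the condition (more than once):
  cloud ship: 2
  star wine: 2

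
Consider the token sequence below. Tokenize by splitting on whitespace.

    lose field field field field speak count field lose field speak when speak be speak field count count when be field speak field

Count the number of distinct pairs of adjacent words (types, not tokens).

16

23 tokens → 22 bigram windows in total.
Repeated bigrams (each contributes count−1 duplicates):
  field field: 3
  field speak: 3
  lose field: 2
  speak field: 2
6 duplicate windows → 22 − 6 = 16 distinct.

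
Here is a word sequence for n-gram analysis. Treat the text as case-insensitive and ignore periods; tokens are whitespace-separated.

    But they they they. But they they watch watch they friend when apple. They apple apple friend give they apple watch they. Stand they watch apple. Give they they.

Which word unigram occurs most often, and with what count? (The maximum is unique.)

"they", 12 times

Unigram frequencies (highest first):
  they: 12
  apple: 5
  watch: 4
  but: 2
  friend: 2
  give: 2
  … (2 more, each ≤ 1)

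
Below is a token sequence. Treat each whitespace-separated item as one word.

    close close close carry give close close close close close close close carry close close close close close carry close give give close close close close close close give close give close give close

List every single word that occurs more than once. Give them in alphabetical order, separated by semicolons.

carry; close; give

Unigram counts meeting the condition (more than once):
  carry: 3
  close: 25
  give: 6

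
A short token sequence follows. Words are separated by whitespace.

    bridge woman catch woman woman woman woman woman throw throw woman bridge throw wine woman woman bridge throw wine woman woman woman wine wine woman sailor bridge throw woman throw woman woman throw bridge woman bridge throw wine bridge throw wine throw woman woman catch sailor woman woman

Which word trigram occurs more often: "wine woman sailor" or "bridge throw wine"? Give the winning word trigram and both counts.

"bridge throw wine" (4 vs 1)

"wine woman sailor": 1 occurrence
"bridge throw wine": 4 occurrences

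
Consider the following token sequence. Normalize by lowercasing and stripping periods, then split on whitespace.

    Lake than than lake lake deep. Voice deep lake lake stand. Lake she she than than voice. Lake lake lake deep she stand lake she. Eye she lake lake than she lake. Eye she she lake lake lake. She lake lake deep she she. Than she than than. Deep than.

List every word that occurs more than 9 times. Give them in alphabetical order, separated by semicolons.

lake; she

Unigram counts meeting the condition (more than 9 times):
  lake: 18
  she: 12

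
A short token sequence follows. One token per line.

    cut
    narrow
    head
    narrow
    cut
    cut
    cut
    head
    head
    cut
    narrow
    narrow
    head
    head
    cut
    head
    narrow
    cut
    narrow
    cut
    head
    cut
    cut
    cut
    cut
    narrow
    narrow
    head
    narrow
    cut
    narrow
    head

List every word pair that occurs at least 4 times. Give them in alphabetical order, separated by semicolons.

Bigram counts meeting the condition (at least 4 times):
  cut cut: 5
  cut narrow: 5
  narrow cut: 4
  narrow head: 4

cut cut; cut narrow; narrow cut; narrow head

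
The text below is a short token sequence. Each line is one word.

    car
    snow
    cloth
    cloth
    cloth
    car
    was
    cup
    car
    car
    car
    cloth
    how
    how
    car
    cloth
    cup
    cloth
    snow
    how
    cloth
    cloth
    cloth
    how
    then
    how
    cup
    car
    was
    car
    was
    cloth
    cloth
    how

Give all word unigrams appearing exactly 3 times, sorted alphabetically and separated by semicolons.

cup; was

Unigram counts meeting the condition (exactly 3 times):
  cup: 3
  was: 3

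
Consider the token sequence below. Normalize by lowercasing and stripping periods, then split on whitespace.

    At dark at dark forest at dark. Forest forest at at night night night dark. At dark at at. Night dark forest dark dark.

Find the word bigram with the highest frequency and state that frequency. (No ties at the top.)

Bigram frequencies (highest first):
  at dark: 4
  dark at: 3
  dark forest: 3
  forest at: 2
  at at: 2
  at night: 2
  … (5 more, each ≤ 2)

"at dark", 4 times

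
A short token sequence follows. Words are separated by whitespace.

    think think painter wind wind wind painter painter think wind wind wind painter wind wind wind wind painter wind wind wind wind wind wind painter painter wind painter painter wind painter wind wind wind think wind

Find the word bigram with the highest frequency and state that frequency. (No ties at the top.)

Bigram frequencies (highest first):
  wind wind: 14
  painter wind: 6
  wind painter: 6
  painter painter: 3
  think wind: 2
  think think: 1
  … (3 more, each ≤ 1)

"wind wind", 14 times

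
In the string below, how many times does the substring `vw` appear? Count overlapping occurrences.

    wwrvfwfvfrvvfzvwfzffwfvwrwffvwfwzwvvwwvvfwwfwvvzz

Sliding a length-2 window over the 49 characters (48 positions):
  position 15–16: vw
  position 23–24: vw
  position 29–30: vw
  position 36–37: vw

4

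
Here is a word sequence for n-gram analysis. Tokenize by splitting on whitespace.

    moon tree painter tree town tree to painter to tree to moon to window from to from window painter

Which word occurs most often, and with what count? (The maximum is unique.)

"to", 5 times

Unigram frequencies (highest first):
  to: 5
  tree: 4
  painter: 3
  moon: 2
  window: 2
  from: 2
  … (1 more, each ≤ 1)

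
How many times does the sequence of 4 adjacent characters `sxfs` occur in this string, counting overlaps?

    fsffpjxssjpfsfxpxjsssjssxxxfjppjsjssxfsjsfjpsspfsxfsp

Sliding a length-4 window over the 53 characters (50 positions):
  position 36–39: sxfs
  position 49–52: sxfs

2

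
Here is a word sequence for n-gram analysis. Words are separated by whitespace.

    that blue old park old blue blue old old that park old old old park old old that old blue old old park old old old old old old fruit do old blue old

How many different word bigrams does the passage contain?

13

34 tokens → 33 bigram windows in total.
Repeated bigrams (each contributes count−1 duplicates):
  old old: 10
  blue old: 4
  park old: 4
  old blue: 3
  old park: 3
  old that: 2
20 duplicate windows → 33 − 20 = 13 distinct.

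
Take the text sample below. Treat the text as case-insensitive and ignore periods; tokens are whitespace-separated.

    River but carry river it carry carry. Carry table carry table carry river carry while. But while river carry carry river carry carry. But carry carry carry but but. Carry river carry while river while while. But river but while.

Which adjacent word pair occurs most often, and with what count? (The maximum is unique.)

Bigram frequencies (highest first):
  carry carry: 6
  carry river: 4
  river carry: 4
  but carry: 3
  river but: 2
  carry table: 2
  … (12 more, each ≤ 2)

"carry carry", 6 times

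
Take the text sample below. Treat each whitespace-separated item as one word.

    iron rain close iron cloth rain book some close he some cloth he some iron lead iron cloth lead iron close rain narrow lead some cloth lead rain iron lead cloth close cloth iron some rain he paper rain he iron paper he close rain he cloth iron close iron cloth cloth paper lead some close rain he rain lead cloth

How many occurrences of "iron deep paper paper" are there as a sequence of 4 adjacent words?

Scanning the 58 overlapping 4-gram windows for "iron deep paper paper":
  (none found)

0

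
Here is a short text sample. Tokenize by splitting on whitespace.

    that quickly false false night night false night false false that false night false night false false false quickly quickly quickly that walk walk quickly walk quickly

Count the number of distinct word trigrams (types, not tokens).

27 tokens → 25 trigram windows in total.
Repeated trigrams (each contributes count−1 duplicates):
  false night false: 3
  night false false: 2
  night false night: 2
4 duplicate windows → 25 − 4 = 21 distinct.

21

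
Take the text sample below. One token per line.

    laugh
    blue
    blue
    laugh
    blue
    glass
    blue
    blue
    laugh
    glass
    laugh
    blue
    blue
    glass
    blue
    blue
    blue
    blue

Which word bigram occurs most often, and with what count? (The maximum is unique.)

Bigram frequencies (highest first):
  blue blue: 6
  laugh blue: 3
  blue laugh: 2
  blue glass: 2
  glass blue: 2
  laugh glass: 1
  … (1 more, each ≤ 1)

"blue blue", 6 times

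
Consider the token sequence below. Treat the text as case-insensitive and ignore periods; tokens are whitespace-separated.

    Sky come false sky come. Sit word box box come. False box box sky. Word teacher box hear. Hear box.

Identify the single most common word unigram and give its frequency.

Unigram frequencies (highest first):
  box: 6
  sky: 3
  come: 3
  false: 2
  word: 2
  hear: 2
  … (2 more, each ≤ 1)

"box", 6 times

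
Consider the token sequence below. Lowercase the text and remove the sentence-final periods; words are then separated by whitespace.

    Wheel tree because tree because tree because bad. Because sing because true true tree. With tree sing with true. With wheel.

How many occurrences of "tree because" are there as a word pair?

3

Scanning the 20 overlapping bigram windows for "tree because":
  position 2–3: tree because
  position 4–5: tree because
  position 6–7: tree because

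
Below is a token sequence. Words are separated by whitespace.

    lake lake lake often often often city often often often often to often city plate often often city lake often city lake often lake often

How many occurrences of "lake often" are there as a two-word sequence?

Scanning the 24 overlapping bigram windows for "lake often":
  position 3–4: lake often
  position 19–20: lake often
  position 22–23: lake often
  position 24–25: lake often

4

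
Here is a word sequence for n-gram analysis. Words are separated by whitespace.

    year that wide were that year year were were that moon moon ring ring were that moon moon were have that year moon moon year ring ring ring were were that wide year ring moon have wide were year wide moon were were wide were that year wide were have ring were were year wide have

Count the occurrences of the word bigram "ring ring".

Scanning the 55 overlapping bigram windows for "ring ring":
  position 13–14: ring ring
  position 26–27: ring ring
  position 27–28: ring ring

3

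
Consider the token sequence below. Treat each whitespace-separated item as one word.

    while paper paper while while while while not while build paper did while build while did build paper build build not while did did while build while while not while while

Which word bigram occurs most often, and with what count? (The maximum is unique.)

"while while", 5 times

Bigram frequencies (highest first):
  while while: 5
  not while: 3
  while build: 3
  while not: 2
  build paper: 2
  did while: 2
  … (11 more, each ≤ 2)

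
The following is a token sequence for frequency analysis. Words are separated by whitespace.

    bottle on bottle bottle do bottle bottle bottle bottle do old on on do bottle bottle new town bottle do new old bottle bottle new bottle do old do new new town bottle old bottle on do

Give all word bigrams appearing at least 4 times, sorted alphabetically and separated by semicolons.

bottle bottle; bottle do

Bigram counts meeting the condition (at least 4 times):
  bottle bottle: 6
  bottle do: 4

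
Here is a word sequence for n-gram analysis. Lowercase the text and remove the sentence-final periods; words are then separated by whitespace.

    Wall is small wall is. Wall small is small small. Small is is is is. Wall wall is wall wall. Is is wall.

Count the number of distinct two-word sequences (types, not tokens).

23 tokens → 22 bigram windows in total.
Repeated bigrams (each contributes count−1 duplicates):
  is is: 4
  is wall: 4
  wall is: 4
  is small: 2
  small is: 2
  small small: 2
  wall wall: 2
13 duplicate windows → 22 − 13 = 9 distinct.

9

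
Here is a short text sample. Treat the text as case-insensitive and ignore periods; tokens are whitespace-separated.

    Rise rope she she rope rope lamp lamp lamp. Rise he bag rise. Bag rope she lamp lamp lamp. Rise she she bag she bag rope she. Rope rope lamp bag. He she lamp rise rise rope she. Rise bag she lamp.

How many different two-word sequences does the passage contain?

22

42 tokens → 41 bigram windows in total.
Repeated bigrams (each contributes count−1 duplicates):
  lamp lamp: 4
  rope she: 4
  lamp rise: 3
  she lamp: 3
  bag rope: 2
  bag she: 2
  rise bag: 2
  rise rope: 2
  … (5 more repeated)
19 duplicate windows → 41 − 19 = 22 distinct.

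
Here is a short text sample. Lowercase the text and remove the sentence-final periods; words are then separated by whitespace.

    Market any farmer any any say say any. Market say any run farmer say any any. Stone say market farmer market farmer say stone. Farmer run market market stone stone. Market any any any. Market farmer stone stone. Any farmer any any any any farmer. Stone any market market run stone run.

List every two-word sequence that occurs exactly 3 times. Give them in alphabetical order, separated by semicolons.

Bigram counts meeting the condition (exactly 3 times):
  any farmer: 3
  any market: 3
  market farmer: 3
  say any: 3

any farmer; any market; market farmer; say any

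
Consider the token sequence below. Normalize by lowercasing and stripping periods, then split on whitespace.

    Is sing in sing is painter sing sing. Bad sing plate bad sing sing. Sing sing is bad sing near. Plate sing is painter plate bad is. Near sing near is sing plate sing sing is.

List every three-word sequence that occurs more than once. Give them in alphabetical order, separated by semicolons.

Trigram counts meeting the condition (more than once):
  sing is painter: 2
  sing sing is: 2
  sing sing sing: 2

sing is painter; sing sing is; sing sing sing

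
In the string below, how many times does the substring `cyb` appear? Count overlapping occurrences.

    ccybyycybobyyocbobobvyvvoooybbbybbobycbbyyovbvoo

Sliding a length-3 window over the 48 characters (46 positions):
  position 2–4: cyb
  position 7–9: cyb

2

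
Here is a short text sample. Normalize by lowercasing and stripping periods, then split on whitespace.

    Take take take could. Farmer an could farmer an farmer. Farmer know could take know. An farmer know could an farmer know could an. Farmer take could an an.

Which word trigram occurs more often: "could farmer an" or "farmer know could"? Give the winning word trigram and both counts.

"could farmer an": 2 occurrences
"farmer know could": 3 occurrences

"farmer know could" (3 vs 2)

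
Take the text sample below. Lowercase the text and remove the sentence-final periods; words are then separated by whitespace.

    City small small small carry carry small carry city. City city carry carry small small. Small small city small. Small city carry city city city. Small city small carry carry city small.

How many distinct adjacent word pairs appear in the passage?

32 tokens → 31 bigram windows in total.
Repeated bigrams (each contributes count−1 duplicates):
  small small: 6
  city small: 5
  city city: 4
  carry carry: 3
  carry city: 3
  small carry: 3
  small city: 3
  carry small: 2
  … (1 more repeated)
22 duplicate windows → 31 − 22 = 9 distinct.

9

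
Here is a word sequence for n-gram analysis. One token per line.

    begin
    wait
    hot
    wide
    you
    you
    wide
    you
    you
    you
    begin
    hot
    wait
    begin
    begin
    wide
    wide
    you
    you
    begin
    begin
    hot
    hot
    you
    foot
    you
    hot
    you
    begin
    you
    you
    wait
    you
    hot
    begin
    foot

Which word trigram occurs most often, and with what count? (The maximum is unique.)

"wide you you", 3 times

Trigram frequencies (highest first):
  wide you you: 3
  you you begin: 2
  begin wait hot: 1
  wait hot wide: 1
  hot wide you: 1
  you you wide: 1
  … (25 more, each ≤ 1)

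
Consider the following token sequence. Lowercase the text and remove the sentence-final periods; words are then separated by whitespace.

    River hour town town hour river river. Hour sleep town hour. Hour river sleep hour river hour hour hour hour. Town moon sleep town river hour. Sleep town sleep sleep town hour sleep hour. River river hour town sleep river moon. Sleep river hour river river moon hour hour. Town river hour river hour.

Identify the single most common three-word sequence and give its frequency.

"hour river river", 3 times

Trigram frequencies (highest first):
  hour river river: 3
  river hour town: 2
  river river hour: 2
  river hour sleep: 2
  hour sleep town: 2
  sleep town hour: 2
  … (33 more, each ≤ 2)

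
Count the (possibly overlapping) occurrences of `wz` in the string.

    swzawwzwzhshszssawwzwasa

4

Sliding a length-2 window over the 24 characters (23 positions):
  position 2–3: wz
  position 6–7: wz
  position 8–9: wz
  position 19–20: wz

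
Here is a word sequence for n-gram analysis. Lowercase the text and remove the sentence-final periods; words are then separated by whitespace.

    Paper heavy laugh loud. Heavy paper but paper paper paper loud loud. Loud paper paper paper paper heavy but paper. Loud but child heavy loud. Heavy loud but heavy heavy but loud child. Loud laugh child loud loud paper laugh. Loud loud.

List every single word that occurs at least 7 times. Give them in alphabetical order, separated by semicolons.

heavy; loud; paper

Unigram counts meeting the condition (at least 7 times):
  heavy: 7
  loud: 13
  paper: 11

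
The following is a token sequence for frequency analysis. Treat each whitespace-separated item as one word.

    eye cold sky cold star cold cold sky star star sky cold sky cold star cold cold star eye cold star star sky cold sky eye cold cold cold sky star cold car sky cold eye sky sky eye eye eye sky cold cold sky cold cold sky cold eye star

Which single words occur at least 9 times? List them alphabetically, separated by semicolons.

cold; sky; star

Unigram counts meeting the condition (at least 9 times):
  cold: 20
  sky: 13
  star: 9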